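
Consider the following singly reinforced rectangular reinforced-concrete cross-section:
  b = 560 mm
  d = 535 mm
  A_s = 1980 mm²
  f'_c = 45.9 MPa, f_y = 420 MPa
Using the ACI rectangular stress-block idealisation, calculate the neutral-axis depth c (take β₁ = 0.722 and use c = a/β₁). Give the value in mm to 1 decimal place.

T = A_s f_y = 1980 × 420 = 831600 N = 831.6 kN.
Setting C = 0.85 f'_c a b equal to T: a = 831600/(0.85 × 45.9 × 560) = 38.062 mm.
With β₁ = 0.722, c = a/β₁ = 38.062/0.722 = 52.7 mm.

c ≈ 52.7 mm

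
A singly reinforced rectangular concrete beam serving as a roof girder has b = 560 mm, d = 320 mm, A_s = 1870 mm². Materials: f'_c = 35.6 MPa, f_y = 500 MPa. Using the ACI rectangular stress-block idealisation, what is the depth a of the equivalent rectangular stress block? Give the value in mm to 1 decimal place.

a ≈ 55.2 mm

T = A_s f_y = 1870 × 500 = 935000 N = 935 kN.
Setting C = 0.85 f'_c a b equal to T: a = 935000/(0.85 × 35.6 × 560) = 55.2 mm.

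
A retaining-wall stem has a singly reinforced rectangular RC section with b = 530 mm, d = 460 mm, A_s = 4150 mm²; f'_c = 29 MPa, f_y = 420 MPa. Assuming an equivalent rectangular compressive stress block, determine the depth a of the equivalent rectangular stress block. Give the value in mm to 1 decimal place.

a ≈ 133.4 mm

T = A_s f_y = 4150 × 420 = 1743000 N = 1743 kN.
Setting C = 0.85 f'_c a b equal to T: a = 1743000/(0.85 × 29 × 530) = 133.4 mm.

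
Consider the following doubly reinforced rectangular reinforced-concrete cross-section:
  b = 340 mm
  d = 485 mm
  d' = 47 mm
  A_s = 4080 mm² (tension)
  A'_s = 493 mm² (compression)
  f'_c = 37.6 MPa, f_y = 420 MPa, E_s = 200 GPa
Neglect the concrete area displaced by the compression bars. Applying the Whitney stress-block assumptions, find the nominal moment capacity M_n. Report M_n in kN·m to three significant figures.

M_n ≈ 717 kN·m

Assume both tension and compression steel yield.
Net tension couple steel: A_s − A'_s = 3587 mm².
a = (A_s − A'_s) f_y / (0.85 f'_c b) = 1506540/(0.85 × 37.6 × 340) = 138.64 mm.
c = a/β₁ = 138.64/0.781 = 177.52 mm; ε'_s = 0.003(c − d')/c = 0.0022 ≥ f_y/E_s = 0.0021, so compression steel does yield.
M_n = (A_s − A'_s) f_y (d − a/2) + A'_s f_y (d − d') = [1506540 × (485 − 69.32) + 207060 × (485 − 47)] × 10⁻⁶ = 626.24 + 90.69 = 716.93 kN·m.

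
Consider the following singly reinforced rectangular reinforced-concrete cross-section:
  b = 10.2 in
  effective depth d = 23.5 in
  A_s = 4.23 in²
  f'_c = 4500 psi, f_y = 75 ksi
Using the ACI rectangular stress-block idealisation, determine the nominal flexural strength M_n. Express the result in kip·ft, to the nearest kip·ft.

M_n ≈ 514 kip·ft

T = A_s f_y = 4.23 × 75 = 317.25 kips.
a = T/(0.85 f'_c b) = 317.25/(0.85 × 4.5 × 10.2) = 8.131 in.
M_n = T(d − a/2) = 317.25 × (23.5 − 4.0655) = 6165.6 kip·in = 6165.6/12 = 513.80 kip·ft.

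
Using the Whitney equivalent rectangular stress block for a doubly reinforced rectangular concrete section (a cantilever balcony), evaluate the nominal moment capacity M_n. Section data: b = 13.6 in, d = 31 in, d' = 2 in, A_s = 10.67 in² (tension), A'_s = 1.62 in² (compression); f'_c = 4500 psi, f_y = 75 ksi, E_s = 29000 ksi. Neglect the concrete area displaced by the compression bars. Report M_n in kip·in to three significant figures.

Assume both steels yield.
a = (A_s − A'_s) f_y/(0.85 f'_c b) = (10.67 − 1.62) × 75/(0.85 × 4.5 × 13.6) = 13.048 in.
c = a/β₁ = 13.048/0.825 = 15.816 in; ε'_s = 0.003(c − d')/c = 0.0026 ≥ ε_y = 0.0026, so the compression steel yields.
M_n = (A_s − A'_s) f_y (d − a/2) + A'_s f_y (d − d') = 678.75 × (31 − 6.524) + 121.5 × (31 − 2) = 16613.1 + 3523.5 = 20136.6 kip·in.

M_n ≈ 20100 kip·in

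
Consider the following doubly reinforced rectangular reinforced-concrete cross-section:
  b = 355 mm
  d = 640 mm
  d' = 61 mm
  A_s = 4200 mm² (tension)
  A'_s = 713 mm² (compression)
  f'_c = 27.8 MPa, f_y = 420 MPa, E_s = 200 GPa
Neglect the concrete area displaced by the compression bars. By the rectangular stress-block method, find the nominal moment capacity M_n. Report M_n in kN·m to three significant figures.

Assume both tension and compression steel yield.
Net tension couple steel: A_s − A'_s = 3487 mm².
a = (A_s − A'_s) f_y / (0.85 f'_c b) = 1464540/(0.85 × 27.8 × 355) = 174.59 mm.
c = a/β₁ = 174.59/0.85 = 205.40 mm; ε'_s = 0.003(c − d')/c = 0.0021 ≥ f_y/E_s = 0.0021, so compression steel does yield.
M_n = (A_s − A'_s) f_y (d − a/2) + A'_s f_y (d − d') = [1464540 × (640 − 87.295) + 299460 × (640 − 61)] × 10⁻⁶ = 809.46 + 173.39 = 982.85 kN·m.

M_n ≈ 983 kN·m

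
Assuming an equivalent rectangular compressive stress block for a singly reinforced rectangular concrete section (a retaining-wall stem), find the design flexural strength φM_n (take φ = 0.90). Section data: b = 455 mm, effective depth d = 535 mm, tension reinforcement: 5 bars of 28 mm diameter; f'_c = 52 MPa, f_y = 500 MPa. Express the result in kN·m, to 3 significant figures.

φM_n ≈ 688 kN·m

A_s = 5 × 616 = 3080 mm².
T = A_s f_y = 3080 × 500 = 1540000 N = 1540 kN.
From C = T: a = T/(0.85 f'_c b) = 1540000/(0.85 × 52 × 455) = 76.58 mm.
M_n = T(d − a/2) = 1540 kN × (535 − 38.29) mm = 764.93 kN·m.
φM_n = 0.90 × 764.93 = 688.44 kN·m.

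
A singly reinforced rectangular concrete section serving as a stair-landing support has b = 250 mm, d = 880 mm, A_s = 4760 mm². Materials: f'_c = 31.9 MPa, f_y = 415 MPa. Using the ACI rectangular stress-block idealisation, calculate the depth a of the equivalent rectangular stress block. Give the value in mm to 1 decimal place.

a ≈ 291.4 mm

T = A_s f_y = 4760 × 415 = 1975400 N = 1975.4 kN.
Setting C = 0.85 f'_c a b equal to T: a = 1975400/(0.85 × 31.9 × 250) = 291.4 mm.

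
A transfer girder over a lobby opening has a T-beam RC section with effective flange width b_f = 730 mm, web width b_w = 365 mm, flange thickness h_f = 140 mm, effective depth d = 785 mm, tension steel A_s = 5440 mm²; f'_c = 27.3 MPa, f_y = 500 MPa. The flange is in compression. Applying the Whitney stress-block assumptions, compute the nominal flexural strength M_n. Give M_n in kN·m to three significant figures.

M_n ≈ 1910 kN·m

Tension: T = A_s f_y = 5440 × 500 = 2720000 N.
Try a within the flange: a = T/(0.85 f'_c b_f) = 2720000/(0.85 × 27.3 × 730) = 160.57 mm.
a = 160.57 > h_f = 140 mm: the block extends into the web. Split into flange-overhang and web parts.
C_f = 0.85 f'_c (b_f − b_w) h_f = 0.85 × 27.3 × (730 − 365) × 140 = 1185776 N.
Remaining web compression depth: a_w = (T − C_f)/(0.85 f'_c b_w) = (2720000 − 1185776)/(0.85 × 27.3 × 365) = 181.14 mm.
M_n = C_f(d − h_f/2) + (T − C_f)(d − a_w/2) = 1185776 × (785 − 70) + 1534224 × (785 − 90.57) = 847.83 + 1065.41 = 1913.24 × 10⁶ N·mm.
M_n = 1913.24 kN·m.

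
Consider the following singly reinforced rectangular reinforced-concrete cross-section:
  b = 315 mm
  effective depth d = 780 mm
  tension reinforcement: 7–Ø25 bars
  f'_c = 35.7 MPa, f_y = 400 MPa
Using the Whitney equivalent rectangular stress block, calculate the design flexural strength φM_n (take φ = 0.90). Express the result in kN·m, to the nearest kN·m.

φM_n ≈ 876 kN·m

A_s = 7 × 491 = 3437 mm².
T = A_s f_y = 3437 × 400 = 1374800 N = 1374.8 kN.
From C = T: a = T/(0.85 f'_c b) = 1374800/(0.85 × 35.7 × 315) = 143.83 mm.
M_n = T(d − a/2) = 1374.8 kN × (780 − 71.915) mm = 973.48 kN·m.
φM_n = 0.90 × 973.48 = 876.13 kN·m.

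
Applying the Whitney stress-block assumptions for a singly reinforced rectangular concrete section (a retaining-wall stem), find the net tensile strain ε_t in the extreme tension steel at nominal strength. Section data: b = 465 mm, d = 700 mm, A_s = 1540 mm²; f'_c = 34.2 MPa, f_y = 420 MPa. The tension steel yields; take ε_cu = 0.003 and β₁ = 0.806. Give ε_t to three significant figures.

a = A_s f_y/(0.85 f'_c b) = 47.85 mm.
β₁ = 0.806, so c = a/β₁ = 47.85/0.806 = 59.37 mm.
From the linear strain diagram with ε_cu = 0.003: ε_t = 0.003 (d − c)/c = 0.003 × (700 − 59.37)/59.37 = 0.0324.
Since ε_t ≥ 0.005, the section is tension-controlled.

ε_t ≈ 0.0324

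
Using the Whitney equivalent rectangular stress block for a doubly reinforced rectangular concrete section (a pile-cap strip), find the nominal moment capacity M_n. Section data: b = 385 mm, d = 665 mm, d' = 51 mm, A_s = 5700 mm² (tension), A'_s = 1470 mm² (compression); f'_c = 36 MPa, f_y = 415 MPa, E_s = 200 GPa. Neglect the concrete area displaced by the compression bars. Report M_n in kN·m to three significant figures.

M_n ≈ 1410 kN·m

Assume both tension and compression steel yield.
Net tension couple steel: A_s − A'_s = 4230 mm².
a = (A_s − A'_s) f_y / (0.85 f'_c b) = 1755450/(0.85 × 36 × 385) = 149.01 mm.
c = a/β₁ = 149.01/0.793 = 187.91 mm; ε'_s = 0.003(c − d')/c = 0.0022 ≥ f_y/E_s = 0.0021, so compression steel does yield.
M_n = (A_s − A'_s) f_y (d − a/2) + A'_s f_y (d − d') = [1755450 × (665 − 74.505) + 610050 × (665 − 51)] × 10⁻⁶ = 1036.58 + 374.57 = 1411.15 kN·m.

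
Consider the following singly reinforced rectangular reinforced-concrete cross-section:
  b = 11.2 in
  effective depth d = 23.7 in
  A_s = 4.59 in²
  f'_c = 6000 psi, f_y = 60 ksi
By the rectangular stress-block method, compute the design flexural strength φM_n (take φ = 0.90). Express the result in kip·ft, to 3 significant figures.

T = A_s f_y = 4.59 × 60 = 275.4 kips.
a = T/(0.85 f'_c b) = 275.4/(0.85 × 6 × 11.2) = 4.821 in.
M_n = T(d − a/2) = 275.4 × (23.7 − 2.4105) = 5863.1 kip·in = 5863.1/12 = 488.59 kip·ft.
φM_n = 0.90 × 488.59 = 439.73 kip·ft.

φM_n ≈ 440 kip·ft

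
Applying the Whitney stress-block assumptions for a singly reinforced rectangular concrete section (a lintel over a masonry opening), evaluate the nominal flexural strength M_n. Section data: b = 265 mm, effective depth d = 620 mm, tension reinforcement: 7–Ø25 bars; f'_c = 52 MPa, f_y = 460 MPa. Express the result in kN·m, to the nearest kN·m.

M_n ≈ 874 kN·m

A_s = 7 × 491 = 3437 mm².
T = A_s f_y = 3437 × 460 = 1581020 N = 1581.02 kN.
From C = T: a = T/(0.85 f'_c b) = 1581020/(0.85 × 52 × 265) = 134.98 mm.
M_n = T(d − a/2) = 1581.02 kN × (620 − 67.49) mm = 873.53 kN·m.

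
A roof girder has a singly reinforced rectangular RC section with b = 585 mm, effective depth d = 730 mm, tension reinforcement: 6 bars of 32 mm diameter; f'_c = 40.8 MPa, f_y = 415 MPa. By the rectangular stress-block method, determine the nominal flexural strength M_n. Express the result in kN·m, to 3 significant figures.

M_n ≈ 1360 kN·m

A_s = 6 × 804 = 4824 mm².
T = A_s f_y = 4824 × 415 = 2001960 N = 2001.96 kN.
From C = T: a = T/(0.85 f'_c b) = 2001960/(0.85 × 40.8 × 585) = 98.68 mm.
M_n = T(d − a/2) = 2001.96 kN × (730 − 49.34) mm = 1362.65 kN·m.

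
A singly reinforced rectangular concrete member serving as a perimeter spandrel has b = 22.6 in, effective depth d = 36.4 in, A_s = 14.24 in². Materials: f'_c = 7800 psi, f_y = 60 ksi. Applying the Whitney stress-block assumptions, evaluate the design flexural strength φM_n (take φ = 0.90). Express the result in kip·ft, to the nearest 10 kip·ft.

T = A_s f_y = 14.24 × 60 = 854.4 kips.
a = T/(0.85 f'_c b) = 854.4/(0.85 × 7.8 × 22.6) = 5.702 in.
M_n = T(d − a/2) = 854.4 × (36.4 − 2.851) = 28664.3 kip·in = 28664.3/12 = 2388.69 kip·ft.
φM_n = 0.90 × 2388.69 = 2149.82 kip·ft.

φM_n ≈ 2150 kip·ft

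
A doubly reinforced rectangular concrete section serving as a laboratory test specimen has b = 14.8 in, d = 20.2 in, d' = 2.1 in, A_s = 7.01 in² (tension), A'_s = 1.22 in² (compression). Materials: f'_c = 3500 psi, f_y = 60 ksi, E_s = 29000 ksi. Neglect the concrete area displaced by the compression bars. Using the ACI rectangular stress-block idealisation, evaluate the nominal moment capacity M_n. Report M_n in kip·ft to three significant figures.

M_n ≈ 581 kip·ft

Assume both steels yield.
a = (A_s − A'_s) f_y/(0.85 f'_c b) = (7.01 − 1.22) × 60/(0.85 × 3.5 × 14.8) = 7.890 in.
c = a/β₁ = 7.890/0.85 = 9.282 in; ε'_s = 0.003(c − d')/c = 0.0023 ≥ ε_y = 0.0021, so the compression steel yields.
M_n = (A_s − A'_s) f_y (d − a/2) + A'_s f_y (d − d') = 347.4 × (20.2 − 3.945) + 73.2 × (20.2 − 2.1) = 5647.0 + 1324.9 = 6971.9 kip·in = 6971.9/12 = 580.99 kip·ft.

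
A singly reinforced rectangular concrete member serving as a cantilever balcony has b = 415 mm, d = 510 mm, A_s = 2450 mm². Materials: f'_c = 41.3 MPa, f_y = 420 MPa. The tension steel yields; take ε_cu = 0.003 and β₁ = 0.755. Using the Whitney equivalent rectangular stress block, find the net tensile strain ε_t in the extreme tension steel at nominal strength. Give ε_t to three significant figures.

a = A_s f_y/(0.85 f'_c b) = 70.63 mm.
β₁ = 0.755, so c = a/β₁ = 70.63/0.755 = 93.55 mm.
From the linear strain diagram with ε_cu = 0.003: ε_t = 0.003 (d − c)/c = 0.003 × (510 − 93.55)/93.55 = 0.0134.
Since ε_t ≥ 0.005, the section is tension-controlled.

ε_t ≈ 0.0134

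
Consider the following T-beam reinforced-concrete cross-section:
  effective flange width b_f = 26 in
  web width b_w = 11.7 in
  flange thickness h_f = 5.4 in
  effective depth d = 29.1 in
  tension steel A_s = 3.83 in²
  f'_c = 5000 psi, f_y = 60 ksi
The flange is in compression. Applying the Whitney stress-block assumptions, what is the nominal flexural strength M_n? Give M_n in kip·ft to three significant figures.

Tension: T = A_s f_y = 3.83 × 60 = 229.8 kips.
Try a within the flange: a = T/(0.85 f'_c b_f) = 229.8/(0.85 × 5 × 26) = 2.080 in.
Since a = 2.080 ≤ h_f = 5.4 in, the stress block lies entirely in the flange; analyse as a rectangular beam of width b_f.
M_n = T(d − a/2) = 229.8 × (29.1 − 1.04) = 6448.2 kip·in.
M_n = 6448.2/12 = 537.35 kip·ft.

M_n ≈ 537 kip·ft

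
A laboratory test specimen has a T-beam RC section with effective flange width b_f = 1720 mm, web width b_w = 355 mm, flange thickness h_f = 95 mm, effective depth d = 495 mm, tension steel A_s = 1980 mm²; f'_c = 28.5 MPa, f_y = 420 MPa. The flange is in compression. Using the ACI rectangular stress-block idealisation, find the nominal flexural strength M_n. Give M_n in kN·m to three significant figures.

M_n ≈ 403 kN·m

Tension: T = A_s f_y = 1980 × 420 = 831600 N.
Try a within the flange: a = T/(0.85 f'_c b_f) = 831600/(0.85 × 28.5 × 1720) = 19.96 mm.
Since a = 19.96 ≤ h_f = 95 mm, the stress block lies entirely in the flange; analyse as a rectangular beam of width b_f.
M_n = T(d − a/2) = 831600 × (495 − 9.98) = 403.34 × 10⁶ N·mm.
M_n = 403.34 kN·m.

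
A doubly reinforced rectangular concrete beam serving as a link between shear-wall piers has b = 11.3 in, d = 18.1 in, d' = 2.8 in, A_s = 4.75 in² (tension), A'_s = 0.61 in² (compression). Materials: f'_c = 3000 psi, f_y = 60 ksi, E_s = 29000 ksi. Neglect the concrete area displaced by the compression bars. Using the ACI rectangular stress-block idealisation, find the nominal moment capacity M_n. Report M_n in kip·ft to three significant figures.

Assume both steels yield.
a = (A_s − A'_s) f_y/(0.85 f'_c b) = (4.75 − 0.61) × 60/(0.85 × 3 × 11.3) = 8.621 in.
c = a/β₁ = 8.621/0.85 = 10.142 in; ε'_s = 0.003(c − d')/c = 0.0022 ≥ ε_y = 0.0021, so the compression steel yields.
M_n = (A_s − A'_s) f_y (d − a/2) + A'_s f_y (d − d') = 248.4 × (18.1 − 4.3105) + 36.6 × (18.1 − 2.8) = 3425.3 + 560.0 = 3985.3 kip·in = 3985.3/12 = 332.11 kip·ft.

M_n ≈ 332 kip·ft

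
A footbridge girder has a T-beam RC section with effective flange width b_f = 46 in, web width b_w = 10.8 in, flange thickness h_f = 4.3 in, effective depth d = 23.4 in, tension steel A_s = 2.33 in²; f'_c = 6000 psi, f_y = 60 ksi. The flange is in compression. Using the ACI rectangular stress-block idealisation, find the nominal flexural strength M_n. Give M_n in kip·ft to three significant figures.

Tension: T = A_s f_y = 2.33 × 60 = 139.8 kips.
Try a within the flange: a = T/(0.85 f'_c b_f) = 139.8/(0.85 × 6 × 46) = 0.596 in.
Since a = 0.596 ≤ h_f = 4.3 in, the stress block lies entirely in the flange; analyse as a rectangular beam of width b_f.
M_n = T(d − a/2) = 139.8 × (23.4 − 0.298) = 3229.7 kip·in.
M_n = 3229.7/12 = 269.14 kip·ft.

M_n ≈ 269 kip·ft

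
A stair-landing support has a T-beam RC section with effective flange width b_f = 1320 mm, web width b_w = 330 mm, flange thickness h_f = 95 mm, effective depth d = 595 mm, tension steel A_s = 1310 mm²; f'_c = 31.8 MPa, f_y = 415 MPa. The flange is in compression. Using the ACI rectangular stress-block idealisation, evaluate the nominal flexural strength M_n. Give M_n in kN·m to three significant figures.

M_n ≈ 319 kN·m

Tension: T = A_s f_y = 1310 × 415 = 543650 N.
Try a within the flange: a = T/(0.85 f'_c b_f) = 543650/(0.85 × 31.8 × 1320) = 15.24 mm.
Since a = 15.24 ≤ h_f = 95 mm, the stress block lies entirely in the flange; analyse as a rectangular beam of width b_f.
M_n = T(d − a/2) = 543650 × (595 − 7.62) = 319.33 × 10⁶ N·mm.
M_n = 319.33 kN·m.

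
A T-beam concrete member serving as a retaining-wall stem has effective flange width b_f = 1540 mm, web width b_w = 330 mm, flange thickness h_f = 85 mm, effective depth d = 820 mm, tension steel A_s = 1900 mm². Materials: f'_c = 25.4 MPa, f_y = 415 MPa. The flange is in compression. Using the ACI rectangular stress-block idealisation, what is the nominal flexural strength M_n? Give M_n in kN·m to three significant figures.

Tension: T = A_s f_y = 1900 × 415 = 788500 N.
Try a within the flange: a = T/(0.85 f'_c b_f) = 788500/(0.85 × 25.4 × 1540) = 23.72 mm.
Since a = 23.72 ≤ h_f = 85 mm, the stress block lies entirely in the flange; analyse as a rectangular beam of width b_f.
M_n = T(d − a/2) = 788500 × (820 − 11.86) = 637.22 × 10⁶ N·mm.
M_n = 637.22 kN·m.

M_n ≈ 637 kN·m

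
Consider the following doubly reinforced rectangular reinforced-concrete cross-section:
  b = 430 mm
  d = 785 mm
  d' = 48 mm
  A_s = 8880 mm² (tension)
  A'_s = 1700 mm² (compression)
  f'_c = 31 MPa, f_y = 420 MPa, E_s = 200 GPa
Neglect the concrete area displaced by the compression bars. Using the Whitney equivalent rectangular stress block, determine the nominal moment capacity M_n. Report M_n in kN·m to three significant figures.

Assume both tension and compression steel yield.
Net tension couple steel: A_s − A'_s = 7180 mm².
a = (A_s − A'_s) f_y / (0.85 f'_c b) = 3015600/(0.85 × 31 × 430) = 266.15 mm.
c = a/β₁ = 266.15/0.829 = 321.05 mm; ε'_s = 0.003(c − d')/c = 0.0026 ≥ f_y/E_s = 0.0021, so compression steel does yield.
M_n = (A_s − A'_s) f_y (d − a/2) + A'_s f_y (d − d') = [3015600 × (785 − 133.075) + 714000 × (785 − 48)] × 10⁻⁶ = 1965.95 + 526.22 = 2492.17 kN·m.

M_n ≈ 2490 kN·m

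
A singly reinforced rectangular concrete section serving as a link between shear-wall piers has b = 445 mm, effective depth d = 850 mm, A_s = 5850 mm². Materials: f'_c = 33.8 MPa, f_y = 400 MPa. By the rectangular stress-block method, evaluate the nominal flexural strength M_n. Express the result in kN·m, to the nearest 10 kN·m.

M_n ≈ 1770 kN·m

T = A_s f_y = 5850 × 400 = 2340000 N = 2340 kN.
From C = T: a = T/(0.85 f'_c b) = 2340000/(0.85 × 33.8 × 445) = 183.03 mm.
M_n = T(d − a/2) = 2340 kN × (850 − 91.515) mm = 1774.85 kN·m.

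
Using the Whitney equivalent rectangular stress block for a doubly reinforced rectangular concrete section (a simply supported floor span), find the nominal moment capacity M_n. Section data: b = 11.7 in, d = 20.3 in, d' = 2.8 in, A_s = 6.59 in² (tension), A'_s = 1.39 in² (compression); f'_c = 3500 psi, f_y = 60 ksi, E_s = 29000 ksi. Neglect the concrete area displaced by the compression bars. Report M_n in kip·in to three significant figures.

Assume both steels yield.
a = (A_s − A'_s) f_y/(0.85 f'_c b) = (6.59 − 1.39) × 60/(0.85 × 3.5 × 11.7) = 8.964 in.
c = a/β₁ = 8.964/0.85 = 10.546 in; ε'_s = 0.003(c − d')/c = 0.0022 ≥ ε_y = 0.0021, so the compression steel yields.
M_n = (A_s − A'_s) f_y (d − a/2) + A'_s f_y (d − d') = 312 × (20.3 − 4.482) + 83.4 × (20.3 − 2.8) = 4935.2 + 1459.5 = 6394.7 kip·in.

M_n ≈ 6390 kip·in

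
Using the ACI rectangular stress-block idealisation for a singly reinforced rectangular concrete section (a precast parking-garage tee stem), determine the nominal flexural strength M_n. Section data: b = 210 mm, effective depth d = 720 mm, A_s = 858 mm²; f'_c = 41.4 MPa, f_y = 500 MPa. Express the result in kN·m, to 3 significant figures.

T = A_s f_y = 858 × 500 = 429000 N = 429 kN.
From C = T: a = T/(0.85 f'_c b) = 429000/(0.85 × 41.4 × 210) = 58.05 mm.
M_n = T(d − a/2) = 429 kN × (720 − 29.025) mm = 296.43 kN·m.

M_n ≈ 296 kN·m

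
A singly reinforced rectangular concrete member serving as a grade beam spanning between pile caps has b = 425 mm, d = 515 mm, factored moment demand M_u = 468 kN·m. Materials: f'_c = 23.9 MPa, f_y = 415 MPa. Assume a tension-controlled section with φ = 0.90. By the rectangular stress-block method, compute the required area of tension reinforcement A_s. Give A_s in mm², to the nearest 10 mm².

A_s ≈ 2800 mm²

M_n = M_u/φ = 468/0.90 = 520 kN·m.
With M_n = 0.85 f'_c a b (d − a/2), solve the quadratic for a:
a = d − √(d² − 2M_n/(0.85 f'_c b)) = 515 − √(515² − 2 × 520×10⁶/(0.85 × 23.9 × 425)) = 134.51 mm.
A_s = 0.85 f'_c a b / f_y = 0.85 × 23.9 × 134.51 × 425 / 415 = 2798.4 mm².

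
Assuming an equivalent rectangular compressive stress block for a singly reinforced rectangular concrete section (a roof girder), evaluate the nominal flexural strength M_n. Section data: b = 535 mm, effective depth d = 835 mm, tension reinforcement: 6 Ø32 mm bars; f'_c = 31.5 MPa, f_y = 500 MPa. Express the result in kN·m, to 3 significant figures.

A_s = 6 × 804 = 4824 mm².
T = A_s f_y = 4824 × 500 = 2412000 N = 2412 kN.
From C = T: a = T/(0.85 f'_c b) = 2412000/(0.85 × 31.5 × 535) = 168.38 mm.
M_n = T(d − a/2) = 2412 kN × (835 − 84.19) mm = 1810.95 kN·m.

M_n ≈ 1810 kN·m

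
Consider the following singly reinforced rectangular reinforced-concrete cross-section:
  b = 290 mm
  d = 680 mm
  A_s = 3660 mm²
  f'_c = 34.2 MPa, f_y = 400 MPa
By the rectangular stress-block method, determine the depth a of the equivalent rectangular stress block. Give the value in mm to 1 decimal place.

a ≈ 173.7 mm

T = A_s f_y = 3660 × 400 = 1464000 N = 1464 kN.
Setting C = 0.85 f'_c a b equal to T: a = 1464000/(0.85 × 34.2 × 290) = 173.7 mm.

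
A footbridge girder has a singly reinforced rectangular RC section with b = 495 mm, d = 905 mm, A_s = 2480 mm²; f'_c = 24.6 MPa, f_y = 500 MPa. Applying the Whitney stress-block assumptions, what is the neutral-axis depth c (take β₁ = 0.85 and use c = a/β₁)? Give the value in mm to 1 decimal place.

T = A_s f_y = 2480 × 500 = 1240000 N = 1240 kN.
Setting C = 0.85 f'_c a b equal to T: a = 1240000/(0.85 × 24.6 × 495) = 119.802 mm.
With β₁ = 0.85, c = a/β₁ = 119.802/0.85 = 140.9 mm.

c ≈ 140.9 mm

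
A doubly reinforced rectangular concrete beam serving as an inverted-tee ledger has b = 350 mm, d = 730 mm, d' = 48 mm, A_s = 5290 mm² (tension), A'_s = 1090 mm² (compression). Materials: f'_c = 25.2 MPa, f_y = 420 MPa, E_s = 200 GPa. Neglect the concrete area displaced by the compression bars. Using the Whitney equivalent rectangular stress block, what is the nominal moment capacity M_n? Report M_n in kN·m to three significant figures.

Assume both tension and compression steel yield.
Net tension couple steel: A_s − A'_s = 4200 mm².
a = (A_s − A'_s) f_y / (0.85 f'_c b) = 1764000/(0.85 × 25.2 × 350) = 235.29 mm.
c = a/β₁ = 235.29/0.85 = 276.81 mm; ε'_s = 0.003(c − d')/c = 0.0025 ≥ f_y/E_s = 0.0021, so compression steel does yield.
M_n = (A_s − A'_s) f_y (d − a/2) + A'_s f_y (d − d') = [1764000 × (730 − 117.645) + 457800 × (730 − 48)] × 10⁻⁶ = 1080.19 + 312.22 = 1392.41 kN·m.

M_n ≈ 1390 kN·m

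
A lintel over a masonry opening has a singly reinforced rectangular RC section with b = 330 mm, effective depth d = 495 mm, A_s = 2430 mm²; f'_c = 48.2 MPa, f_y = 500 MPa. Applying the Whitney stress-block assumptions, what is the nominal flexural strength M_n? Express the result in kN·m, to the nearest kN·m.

M_n ≈ 547 kN·m

T = A_s f_y = 2430 × 500 = 1215000 N = 1215 kN.
From C = T: a = T/(0.85 f'_c b) = 1215000/(0.85 × 48.2 × 330) = 89.87 mm.
M_n = T(d − a/2) = 1215 kN × (495 − 44.935) mm = 546.83 kN·m.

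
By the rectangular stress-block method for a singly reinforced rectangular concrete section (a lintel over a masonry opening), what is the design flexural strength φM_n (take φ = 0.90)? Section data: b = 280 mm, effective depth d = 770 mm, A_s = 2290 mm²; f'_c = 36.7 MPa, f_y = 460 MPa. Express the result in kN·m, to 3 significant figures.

φM_n ≈ 673 kN·m

T = A_s f_y = 2290 × 460 = 1053400 N = 1053.4 kN.
From C = T: a = T/(0.85 f'_c b) = 1053400/(0.85 × 36.7 × 280) = 120.60 mm.
M_n = T(d − a/2) = 1053.4 kN × (770 − 60.3) mm = 747.60 kN·m.
φM_n = 0.90 × 747.60 = 672.84 kN·m.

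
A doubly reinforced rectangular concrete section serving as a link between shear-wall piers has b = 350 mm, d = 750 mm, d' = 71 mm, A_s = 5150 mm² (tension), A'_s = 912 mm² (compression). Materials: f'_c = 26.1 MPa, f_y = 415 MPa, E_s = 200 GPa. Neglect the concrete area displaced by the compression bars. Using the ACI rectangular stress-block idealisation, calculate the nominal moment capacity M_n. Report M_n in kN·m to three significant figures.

Assume both tension and compression steel yield.
Net tension couple steel: A_s − A'_s = 4238 mm².
a = (A_s − A'_s) f_y / (0.85 f'_c b) = 1758770/(0.85 × 26.1 × 350) = 226.51 mm.
c = a/β₁ = 226.51/0.85 = 266.48 mm; ε'_s = 0.003(c − d')/c = 0.0022 ≥ f_y/E_s = 0.0021, so compression steel does yield.
M_n = (A_s − A'_s) f_y (d − a/2) + A'_s f_y (d − d') = [1758770 × (750 − 113.255) + 378480 × (750 − 71)] × 10⁻⁶ = 1119.89 + 256.99 = 1376.88 kN·m.

M_n ≈ 1380 kN·m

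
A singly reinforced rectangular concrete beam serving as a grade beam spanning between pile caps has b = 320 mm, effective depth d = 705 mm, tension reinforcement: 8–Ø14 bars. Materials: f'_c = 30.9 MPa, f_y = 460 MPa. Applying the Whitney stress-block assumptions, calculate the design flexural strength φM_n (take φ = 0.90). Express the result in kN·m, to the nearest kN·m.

φM_n ≈ 342 kN·m

A_s = 8 × 154 = 1232 mm².
T = A_s f_y = 1232 × 460 = 566720 N = 566.72 kN.
From C = T: a = T/(0.85 f'_c b) = 566720/(0.85 × 30.9 × 320) = 67.43 mm.
M_n = T(d − a/2) = 566.72 kN × (705 − 33.715) mm = 380.43 kN·m.
φM_n = 0.90 × 380.43 = 342.39 kN·m.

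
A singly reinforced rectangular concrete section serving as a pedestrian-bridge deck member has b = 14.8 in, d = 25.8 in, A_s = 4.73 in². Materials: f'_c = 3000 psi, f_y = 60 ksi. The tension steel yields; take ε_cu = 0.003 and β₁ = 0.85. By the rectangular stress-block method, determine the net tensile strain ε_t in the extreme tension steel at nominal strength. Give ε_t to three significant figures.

a = A_s f_y/(0.85 f'_c b) = 7.520 in.
β₁ = 0.85, so c = a/β₁ = 7.520/0.85 = 8.847 in.
From the linear strain diagram with ε_cu = 0.003: ε_t = 0.003 (d − c)/c = 0.003 × (25.8 − 8.847)/8.847 = 0.00575.
Since ε_t ≥ 0.005, the section is tension-controlled.

ε_t ≈ 0.00575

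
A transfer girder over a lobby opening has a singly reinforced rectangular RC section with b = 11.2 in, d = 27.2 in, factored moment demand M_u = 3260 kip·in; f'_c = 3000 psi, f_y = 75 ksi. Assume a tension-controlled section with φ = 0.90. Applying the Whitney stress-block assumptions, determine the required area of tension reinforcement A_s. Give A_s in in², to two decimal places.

M_n = M_u/φ = 3260/0.90 = 3622.22 kip·in.
From M_n = 0.85 f'_c a b (d − a/2):
a = d − √(d² − 2M_n/(0.85 f'_c b)) = 27.2 − √(27.2² − 2 × 3622.22/(0.85 × 3 × 11.2)) = 5.150 in.
A_s = 0.85 f'_c a b / f_y = 0.85 × 3 × 5.150 × 11.2 / 75 = 1.961 in².

A_s ≈ 1.96 in²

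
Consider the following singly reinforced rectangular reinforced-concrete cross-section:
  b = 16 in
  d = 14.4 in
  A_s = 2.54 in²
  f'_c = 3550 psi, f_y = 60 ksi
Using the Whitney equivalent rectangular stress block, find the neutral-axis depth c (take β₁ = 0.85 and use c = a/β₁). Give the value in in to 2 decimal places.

c ≈ 3.71 in

T = A_s f_y = 2.54 × 60 = 152.4 kips.
a = T/(0.85 f'_c b) = 152.4/(0.85 × 3.55 × 16) = 3.1566 in.
With β₁ = 0.85, c = a/β₁ = 3.1566/0.85 = 3.71 in.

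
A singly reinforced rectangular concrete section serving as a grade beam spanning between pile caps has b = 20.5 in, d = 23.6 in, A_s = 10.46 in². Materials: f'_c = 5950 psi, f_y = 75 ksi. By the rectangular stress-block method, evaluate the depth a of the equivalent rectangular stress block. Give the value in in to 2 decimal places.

T = A_s f_y = 10.46 × 75 = 784.5 kips.
a = T/(0.85 f'_c b) = 784.5/(0.85 × 5.95 × 20.5) = 7.57 in.

a ≈ 7.57 in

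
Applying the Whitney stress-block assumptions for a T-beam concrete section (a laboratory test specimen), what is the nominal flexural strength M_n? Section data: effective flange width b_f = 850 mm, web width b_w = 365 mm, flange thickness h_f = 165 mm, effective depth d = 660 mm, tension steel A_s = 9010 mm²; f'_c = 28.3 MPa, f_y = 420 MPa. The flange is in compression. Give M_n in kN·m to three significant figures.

M_n ≈ 2140 kN·m

Tension: T = A_s f_y = 9010 × 420 = 3784200 N.
Try a within the flange: a = T/(0.85 f'_c b_f) = 3784200/(0.85 × 28.3 × 850) = 185.08 mm.
a = 185.08 > h_f = 165 mm: the block extends into the web. Split into flange-overhang and web parts.
C_f = 0.85 f'_c (b_f − b_w) h_f = 0.85 × 28.3 × (850 − 365) × 165 = 1925001 N.
Remaining web compression depth: a_w = (T − C_f)/(0.85 f'_c b_w) = (3784200 − 1925001)/(0.85 × 28.3 × 365) = 211.75 mm.
M_n = C_f(d − h_f/2) + (T − C_f)(d − a_w/2) = 1925001 × (660 − 82.5) + 1859199 × (660 − 105.875) = 1111.69 + 1030.23 = 2141.92 × 10⁶ N·mm.
M_n = 2141.92 kN·m.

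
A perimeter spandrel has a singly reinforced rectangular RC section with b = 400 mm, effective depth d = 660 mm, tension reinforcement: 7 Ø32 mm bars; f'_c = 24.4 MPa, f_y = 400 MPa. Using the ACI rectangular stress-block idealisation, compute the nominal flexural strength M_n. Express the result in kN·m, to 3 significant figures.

A_s = 7 × 804 = 5628 mm².
T = A_s f_y = 5628 × 400 = 2251200 N = 2251.2 kN.
From C = T: a = T/(0.85 f'_c b) = 2251200/(0.85 × 24.4 × 400) = 271.36 mm.
M_n = T(d − a/2) = 2251.2 kN × (660 − 135.68) mm = 1180.35 kN·m.

M_n ≈ 1180 kN·m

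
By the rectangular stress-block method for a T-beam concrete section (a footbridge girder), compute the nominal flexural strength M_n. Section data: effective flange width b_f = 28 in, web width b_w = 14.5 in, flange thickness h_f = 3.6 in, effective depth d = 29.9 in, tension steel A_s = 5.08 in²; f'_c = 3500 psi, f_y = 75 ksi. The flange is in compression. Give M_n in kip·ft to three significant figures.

Tension: T = A_s f_y = 5.08 × 75 = 381 kips.
Try a within the flange: a = T/(0.85 f'_c b_f) = 381/(0.85 × 3.5 × 28) = 4.574 in.
a = 4.574 > h_f = 3.6 in: the block extends into the web. Split into flange-overhang and web parts.
C_f = 0.85 f'_c (b_f − b_w) h_f = 0.85 × 3.5 × (28 − 14.5) × 3.6 = 144.6 kips.
Remaining web compression depth: a_w = (T − C_f)/(0.85 f'_c b_w) = (381 − 144.6)/(0.85 × 3.5 × 14.5) = 5.480 in.
M_n = C_f(d − h_f/2) + (T − C_f)(d − a_w/2) = 144.6 × (29.9 − 1.8) + 236.4 × (29.9 − 2.74) = 4063.3 + 6420.6 = 10483.9 kip·in.
M_n = 10483.9/12 = 873.66 kip·ft.

M_n ≈ 874 kip·ft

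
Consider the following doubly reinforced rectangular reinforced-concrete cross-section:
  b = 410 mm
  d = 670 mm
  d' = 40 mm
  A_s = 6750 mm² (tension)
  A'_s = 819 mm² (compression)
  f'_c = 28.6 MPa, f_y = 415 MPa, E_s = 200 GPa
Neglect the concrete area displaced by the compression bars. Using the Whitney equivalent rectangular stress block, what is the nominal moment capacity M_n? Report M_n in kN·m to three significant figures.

M_n ≈ 1560 kN·m

Assume both tension and compression steel yield.
Net tension couple steel: A_s − A'_s = 5931 mm².
a = (A_s − A'_s) f_y / (0.85 f'_c b) = 2461365/(0.85 × 28.6 × 410) = 246.95 mm.
c = a/β₁ = 246.95/0.846 = 291.90 mm; ε'_s = 0.003(c − d')/c = 0.0026 ≥ f_y/E_s = 0.0021, so compression steel does yield.
M_n = (A_s − A'_s) f_y (d − a/2) + A'_s f_y (d − d') = [2461365 × (670 − 123.475) + 339885 × (670 − 40)] × 10⁻⁶ = 1345.20 + 214.13 = 1559.33 kN·m.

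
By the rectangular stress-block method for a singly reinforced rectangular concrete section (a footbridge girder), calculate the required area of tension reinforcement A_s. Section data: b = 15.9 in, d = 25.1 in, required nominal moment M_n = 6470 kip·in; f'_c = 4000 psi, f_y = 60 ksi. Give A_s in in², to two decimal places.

A_s ≈ 4.81 in²

From M_n = 0.85 f'_c a b (d − a/2):
a = d − √(d² − 2M_n/(0.85 f'_c b)) = 25.1 − √(25.1² − 2 × 6470/(0.85 × 4 × 15.9)) = 5.335 in.
A_s = 0.85 f'_c a b / f_y = 0.85 × 4 × 5.335 × 15.9 / 60 = 4.807 in².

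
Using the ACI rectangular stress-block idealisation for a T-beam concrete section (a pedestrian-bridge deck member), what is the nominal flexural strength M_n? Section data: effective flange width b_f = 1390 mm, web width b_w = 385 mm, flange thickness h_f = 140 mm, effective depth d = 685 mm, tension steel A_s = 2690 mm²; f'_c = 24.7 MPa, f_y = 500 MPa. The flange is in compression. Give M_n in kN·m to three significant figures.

M_n ≈ 890 kN·m

Tension: T = A_s f_y = 2690 × 500 = 1345000 N.
Try a within the flange: a = T/(0.85 f'_c b_f) = 1345000/(0.85 × 24.7 × 1390) = 46.09 mm.
Since a = 46.09 ≤ h_f = 140 mm, the stress block lies entirely in the flange; analyse as a rectangular beam of width b_f.
M_n = T(d − a/2) = 1345000 × (685 − 23.045) = 890.33 × 10⁶ N·mm.
M_n = 890.33 kN·m.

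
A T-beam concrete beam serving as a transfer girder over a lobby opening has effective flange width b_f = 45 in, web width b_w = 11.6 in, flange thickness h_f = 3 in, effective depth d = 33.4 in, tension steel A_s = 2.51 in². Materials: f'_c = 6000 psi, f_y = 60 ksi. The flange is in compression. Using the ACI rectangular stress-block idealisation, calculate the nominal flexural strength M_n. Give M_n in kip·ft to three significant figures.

Tension: T = A_s f_y = 2.51 × 60 = 150.6 kips.
Try a within the flange: a = T/(0.85 f'_c b_f) = 150.6/(0.85 × 6 × 45) = 0.656 in.
Since a = 0.656 ≤ h_f = 3 in, the stress block lies entirely in the flange; analyse as a rectangular beam of width b_f.
M_n = T(d − a/2) = 150.6 × (33.4 − 0.328) = 4980.6 kip·in.
M_n = 4980.6/12 = 415.05 kip·ft.

M_n ≈ 415 kip·ft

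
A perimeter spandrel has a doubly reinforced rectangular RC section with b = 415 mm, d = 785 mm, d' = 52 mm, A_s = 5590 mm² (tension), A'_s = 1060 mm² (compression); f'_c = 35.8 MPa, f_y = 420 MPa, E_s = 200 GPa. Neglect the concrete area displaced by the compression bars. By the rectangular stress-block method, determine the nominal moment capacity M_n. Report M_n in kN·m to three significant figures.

M_n ≈ 1680 kN·m

Assume both tension and compression steel yield.
Net tension couple steel: A_s − A'_s = 4530 mm².
a = (A_s − A'_s) f_y / (0.85 f'_c b) = 1902600/(0.85 × 35.8 × 415) = 150.66 mm.
c = a/β₁ = 150.66/0.794 = 189.75 mm; ε'_s = 0.003(c − d')/c = 0.0022 ≥ f_y/E_s = 0.0021, so compression steel does yield.
M_n = (A_s − A'_s) f_y (d − a/2) + A'_s f_y (d − d') = [1902600 × (785 − 75.33) + 445200 × (785 − 52)] × 10⁻⁶ = 1350.22 + 326.33 = 1676.55 kN·m.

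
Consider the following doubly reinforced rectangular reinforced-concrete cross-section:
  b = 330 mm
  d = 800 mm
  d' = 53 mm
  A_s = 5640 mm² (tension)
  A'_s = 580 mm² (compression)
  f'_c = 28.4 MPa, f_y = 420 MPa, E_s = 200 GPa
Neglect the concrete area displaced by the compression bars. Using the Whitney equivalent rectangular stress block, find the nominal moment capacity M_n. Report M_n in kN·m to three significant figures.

Assume both tension and compression steel yield.
Net tension couple steel: A_s − A'_s = 5060 mm².
a = (A_s − A'_s) f_y / (0.85 f'_c b) = 2125200/(0.85 × 28.4 × 330) = 266.78 mm.
c = a/β₁ = 266.78/0.847 = 314.97 mm; ε'_s = 0.003(c − d')/c = 0.0025 ≥ f_y/E_s = 0.0021, so compression steel does yield.
M_n = (A_s − A'_s) f_y (d − a/2) + A'_s f_y (d − d') = [2125200 × (800 − 133.39) + 243600 × (800 − 53)] × 10⁻⁶ = 1416.68 + 181.97 = 1598.65 kN·m.

M_n ≈ 1600 kN·m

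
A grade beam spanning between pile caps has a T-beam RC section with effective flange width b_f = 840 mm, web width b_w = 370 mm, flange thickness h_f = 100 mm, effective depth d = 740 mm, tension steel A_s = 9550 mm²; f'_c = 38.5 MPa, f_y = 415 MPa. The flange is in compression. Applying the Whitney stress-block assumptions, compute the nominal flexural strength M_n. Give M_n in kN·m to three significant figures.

Tension: T = A_s f_y = 9550 × 415 = 3963250 N.
Try a within the flange: a = T/(0.85 f'_c b_f) = 3963250/(0.85 × 38.5 × 840) = 144.18 mm.
a = 144.18 > h_f = 100 mm: the block extends into the web. Split into flange-overhang and web parts.
C_f = 0.85 f'_c (b_f − b_w) h_f = 0.85 × 38.5 × (840 − 370) × 100 = 1538075 N.
Remaining web compression depth: a_w = (T − C_f)/(0.85 f'_c b_w) = (3963250 − 1538075)/(0.85 × 38.5 × 370) = 200.29 mm.
M_n = C_f(d − h_f/2) + (T − C_f)(d − a_w/2) = 1538075 × (740 − 50) + 2425175 × (740 − 100.145) = 1061.27 + 1551.76 = 2613.03 × 10⁶ N·mm.
M_n = 2613.03 kN·m.

M_n ≈ 2610 kN·m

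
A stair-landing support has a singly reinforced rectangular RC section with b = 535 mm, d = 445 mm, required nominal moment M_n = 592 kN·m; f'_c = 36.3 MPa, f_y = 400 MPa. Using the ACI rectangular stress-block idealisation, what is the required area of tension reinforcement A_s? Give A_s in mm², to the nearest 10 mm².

With M_n = 0.85 f'_c a b (d − a/2), solve the quadratic for a:
a = d − √(d² − 2M_n/(0.85 f'_c b)) = 445 − √(445² − 2 × 592×10⁶/(0.85 × 36.3 × 535)) = 89.61 mm.
A_s = 0.85 f'_c a b / f_y = 0.85 × 36.3 × 89.61 × 535 / 400 = 3698.1 mm².

A_s ≈ 3700 mm²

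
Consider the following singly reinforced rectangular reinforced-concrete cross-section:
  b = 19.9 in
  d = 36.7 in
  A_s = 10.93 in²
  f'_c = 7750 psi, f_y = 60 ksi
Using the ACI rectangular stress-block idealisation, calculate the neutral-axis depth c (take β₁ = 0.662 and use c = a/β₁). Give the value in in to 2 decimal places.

c ≈ 7.56 in

T = A_s f_y = 10.93 × 60 = 655.8 kips.
a = T/(0.85 f'_c b) = 655.8/(0.85 × 7.75 × 19.9) = 5.0026 in.
With β₁ = 0.662, c = a/β₁ = 5.0026/0.662 = 7.56 in.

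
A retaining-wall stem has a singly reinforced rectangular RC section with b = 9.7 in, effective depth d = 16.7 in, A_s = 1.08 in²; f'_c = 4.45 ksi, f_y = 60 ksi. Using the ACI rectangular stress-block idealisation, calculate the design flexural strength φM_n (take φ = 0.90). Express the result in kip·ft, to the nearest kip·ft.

T = A_s f_y = 1.08 × 60 = 64.8 kips.
a = T/(0.85 f'_c b) = 64.8/(0.85 × 4.45 × 9.7) = 1.766 in.
M_n = T(d − a/2) = 64.8 × (16.7 − 0.883) = 1024.9 kip·in = 1024.9/12 = 85.41 kip·ft.
φM_n = 0.90 × 85.41 = 76.87 kip·ft.

φM_n ≈ 77 kip·ft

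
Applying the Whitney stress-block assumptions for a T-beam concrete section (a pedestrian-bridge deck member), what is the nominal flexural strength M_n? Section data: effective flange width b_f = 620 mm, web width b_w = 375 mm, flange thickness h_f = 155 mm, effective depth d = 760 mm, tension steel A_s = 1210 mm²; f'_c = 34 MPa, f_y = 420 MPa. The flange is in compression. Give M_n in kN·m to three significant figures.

Tension: T = A_s f_y = 1210 × 420 = 508200 N.
Try a within the flange: a = T/(0.85 f'_c b_f) = 508200/(0.85 × 34 × 620) = 28.36 mm.
Since a = 28.36 ≤ h_f = 155 mm, the stress block lies entirely in the flange; analyse as a rectangular beam of width b_f.
M_n = T(d − a/2) = 508200 × (760 − 14.18) = 379.03 × 10⁶ N·mm.
M_n = 379.03 kN·m.

M_n ≈ 379 kN·m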